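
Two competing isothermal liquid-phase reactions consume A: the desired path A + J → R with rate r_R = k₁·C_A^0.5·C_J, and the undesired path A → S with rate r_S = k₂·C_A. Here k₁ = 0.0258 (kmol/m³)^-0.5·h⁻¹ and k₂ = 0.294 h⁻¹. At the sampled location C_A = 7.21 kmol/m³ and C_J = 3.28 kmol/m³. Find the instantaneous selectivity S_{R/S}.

S_{R/S} = r_R/r_S = (k₁·C_A^0.5·C_J)/(k₂·C_A) = (k₁/k₂)·C_A^-0.5·C_J.
= (0.0258×7.210^0.5×3.280) / (0.294×7.210) = 0.2272/2.120 = 0.107.
The undesired path is higher order in A, so low C_A (CSTR or dilute feed) favours R.

0.107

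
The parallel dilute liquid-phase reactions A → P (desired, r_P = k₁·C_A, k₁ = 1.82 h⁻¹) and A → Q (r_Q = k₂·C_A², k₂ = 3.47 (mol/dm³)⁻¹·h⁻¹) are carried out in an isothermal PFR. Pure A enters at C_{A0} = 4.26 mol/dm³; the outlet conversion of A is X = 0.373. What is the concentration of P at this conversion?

0.212 mol/dm³

C_A = C_{A0}(1−X) = 2.671 mol/dm³.
Along a PFR/batch, dC_P/dC_A = −r_P/(r_P+r_Q) = −k₁/(k₁+k₂·C_A).
Integrating from C_{A0} to C_A: C_P = (1.82/3.47)·ln[(1.82+3.47·4.26)/(1.82+3.47·2.67)] = 0.5245·ln(16.60/11.09) = 0.2117 mol/dm³.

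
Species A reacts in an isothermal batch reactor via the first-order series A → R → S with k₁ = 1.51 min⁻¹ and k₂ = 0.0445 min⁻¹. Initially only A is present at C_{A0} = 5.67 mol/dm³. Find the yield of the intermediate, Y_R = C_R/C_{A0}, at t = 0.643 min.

Solving the coupled first-order balances gives C_R(t) = [k₁/(k₂−k₁)]·C_{A0}·(e^(−k₁t) − e^(−k₂t)).
e^(−k₁t) = e^(−1.51×0.643) = e^(−0.9709) = 0.3787; e^(−k₂t) = e^(−0.02861) = 0.9718.
C_R = 1.51×5.67/(0.0445−1.51) × (0.3787−0.9718) = (-5.842)×(-0.5931) = 3.465 mol/dm³.
Y_R = C_R/C_{A0} = 3.465/5.67 = 0.611.

0.611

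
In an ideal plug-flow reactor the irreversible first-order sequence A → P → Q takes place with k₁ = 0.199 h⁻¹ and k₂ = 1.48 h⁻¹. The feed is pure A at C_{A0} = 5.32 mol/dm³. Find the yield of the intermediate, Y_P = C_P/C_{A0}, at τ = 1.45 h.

Solving the coupled first-order balances gives C_P(τ) = [k₁/(k₂−k₁)]·C_{A0}·(e^(−k₁τ) − e^(−k₂τ)).
e^(−k₁τ) = e^(−0.199×1.45) = e^(−0.2886) = 0.7493; e^(−k₂τ) = e^(−2.146) = 0.1170.
C_P = 0.199×5.32/(1.48−0.199) × (0.7493−0.1170) = 0.8264×0.6324 = 0.5226 mol/dm³.
Y_P = C_P/C_{A0} = 0.5226/5.32 = 0.0982.

0.0982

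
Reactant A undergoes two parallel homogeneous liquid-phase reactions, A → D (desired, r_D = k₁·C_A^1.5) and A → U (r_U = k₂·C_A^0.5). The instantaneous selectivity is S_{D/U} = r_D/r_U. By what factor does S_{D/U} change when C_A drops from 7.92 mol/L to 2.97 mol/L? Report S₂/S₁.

S_{D/U} = (k₁/k₂)·C_A, so S₂/S₁ = (C_{A,2}/C_{A,1}).
= 2.97/7.92 = 0.375.

0.375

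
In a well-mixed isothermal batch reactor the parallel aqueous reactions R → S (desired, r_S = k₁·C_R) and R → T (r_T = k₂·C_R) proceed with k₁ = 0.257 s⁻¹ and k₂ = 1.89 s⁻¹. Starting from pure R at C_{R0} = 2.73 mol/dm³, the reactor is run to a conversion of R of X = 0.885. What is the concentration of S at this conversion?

0.289 mol/dm³

C_R = C_{R0}(1−X) = 0.3139 mol/dm³.
Both paths are first order in R, so the instantaneous fraction to S is constant: dC_S/d(−C_R) = k₁/(k₁+k₂) = 0.1197.
C_S = 0.1197·(C_{R0}−C_R) = 0.1197×2.416 = 0.289 mol/dm³.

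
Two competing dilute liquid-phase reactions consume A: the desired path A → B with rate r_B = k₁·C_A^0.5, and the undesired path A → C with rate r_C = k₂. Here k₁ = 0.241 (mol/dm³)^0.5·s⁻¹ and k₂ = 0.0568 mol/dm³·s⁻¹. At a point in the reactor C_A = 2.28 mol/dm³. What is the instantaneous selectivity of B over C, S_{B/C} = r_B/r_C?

S_{B/C} = r_B/r_C = (k₁·C_A^0.5)/(k₂) = (k₁/k₂)·C_A^0.5.
= (0.241×2.280^0.5) / (0.0568) = 0.3639/0.05680 = 6.41.
Since the desired path is higher order in A, keeping C_A high (PFR or concentrated feed) favours B.

6.41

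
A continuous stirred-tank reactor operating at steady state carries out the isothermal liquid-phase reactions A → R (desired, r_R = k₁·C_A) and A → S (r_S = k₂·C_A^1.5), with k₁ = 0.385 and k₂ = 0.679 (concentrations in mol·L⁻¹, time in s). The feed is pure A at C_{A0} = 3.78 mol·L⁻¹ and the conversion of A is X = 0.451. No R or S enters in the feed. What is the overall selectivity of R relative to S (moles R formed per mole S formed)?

0.394

Exit C_A = C_{A0}(1−X) = 3.78×0.549 = 2.075 mol·L⁻¹.
Rates in a CSTR are evaluated at the outlet concentration: r_R = 0.385×2.075 = 0.7990, r_S = 0.679×2.075^1.5 = 2.030.
Overall selectivity = C_R/C_S = r_Rτ/(r_Sτ) = r_R/r_S = 0.394.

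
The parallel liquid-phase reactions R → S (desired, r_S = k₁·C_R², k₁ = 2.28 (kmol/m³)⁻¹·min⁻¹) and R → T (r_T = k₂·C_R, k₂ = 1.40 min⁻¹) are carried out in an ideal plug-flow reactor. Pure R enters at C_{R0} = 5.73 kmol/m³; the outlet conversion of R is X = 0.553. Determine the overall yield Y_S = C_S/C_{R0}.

C_R = C_{R0}(1−X) = 2.561 kmol/m³.
Along a PFR/batch, dC_T/dC_R = −r_T/(r_S+r_T) = −k₂/(k₂+k₁·C_R).
Integrating from C_{R0} to C_R: C_T = (1.40/2.28)·ln[(1.40+2.28·5.73)/(1.40+2.28·2.56)] = 0.6140·ln(14.46/7.240) = 0.4250 kmol/m³.
Then C_S = (C_{R0}−C_R) − C_T = 3.169 − 0.4250 = 2.744 kmol/m³.
Y_S = C_S/C_{R0} = 2.744/5.73 = 0.479.

0.479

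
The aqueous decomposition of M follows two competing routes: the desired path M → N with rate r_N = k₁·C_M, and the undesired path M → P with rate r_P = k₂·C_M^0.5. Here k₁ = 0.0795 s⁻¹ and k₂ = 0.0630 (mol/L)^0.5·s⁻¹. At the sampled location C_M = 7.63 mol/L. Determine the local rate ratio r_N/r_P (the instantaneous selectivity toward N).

3.49

S_{N/P} = r_N/r_P = (k₁·C_M)/(k₂·C_M^0.5) = (k₁/k₂)·C_M^0.5.
= (0.0795×7.630) / (0.0630×7.630^0.5) = 0.6066/0.1740 = 3.49.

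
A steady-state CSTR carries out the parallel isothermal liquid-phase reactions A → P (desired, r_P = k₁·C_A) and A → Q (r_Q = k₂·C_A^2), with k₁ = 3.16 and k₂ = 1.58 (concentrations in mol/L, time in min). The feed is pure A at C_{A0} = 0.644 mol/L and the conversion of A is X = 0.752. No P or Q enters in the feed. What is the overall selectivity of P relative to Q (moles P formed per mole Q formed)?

Exit C_A = C_{A0}(1−X) = 0.644×0.248 = 0.1597 mol/L.
A CSTR operates uniformly at the exit composition, giving r_P = 0.5047 and r_Q = 0.04030 (each k·C_A^n at C_A = 0.1597).
Overall selectivity = C_P/C_Q = r_Pτ/(r_Qτ) = r_P/r_Q = 12.5.

12.5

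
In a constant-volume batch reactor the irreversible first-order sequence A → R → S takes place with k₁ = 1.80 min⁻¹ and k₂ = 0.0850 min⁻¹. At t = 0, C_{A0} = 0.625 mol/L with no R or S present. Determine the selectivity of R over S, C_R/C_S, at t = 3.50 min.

3.52

For first-order series with pure A initially, C_R(t) = k₁C_{A0}/(k₂−k₁)·(e^(−k₁t) − e^(−k₂t)).
e^(−k₁t) = e^(−1.80×3.50) = e^(−6.300) = 0.001836; e^(−k₂t) = e^(−0.2975) = 0.7427.
C_R = 1.80×0.625/(0.0850−1.80) × (0.001836−0.7427) = (-0.6560)×(-0.7408) = 0.4860 mol/L.
C_A = C_{A0}e^(−k₁t) = 0.001148 mol/L, so C_S = C_{A0}−C_A−C_R = 0.1379 mol/L; C_R/C_S = 3.52.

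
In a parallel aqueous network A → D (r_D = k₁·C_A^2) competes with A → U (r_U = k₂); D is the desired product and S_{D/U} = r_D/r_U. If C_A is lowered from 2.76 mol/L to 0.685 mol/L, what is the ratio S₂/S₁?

0.0616

S_{D/U} = (k₁/k₂)·C_A^2, so S₂/S₁ = (C_{A,2}/C_{A,1})^2.
= (0.685/2.76)^2 = (0.2482)^2 = 0.0616.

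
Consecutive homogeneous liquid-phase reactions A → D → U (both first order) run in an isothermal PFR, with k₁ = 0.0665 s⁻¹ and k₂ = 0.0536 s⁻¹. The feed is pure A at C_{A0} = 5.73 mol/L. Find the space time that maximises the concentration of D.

16.7 s

The intermediate peaks when r₁ = r₂, i.e. k₁e^(−k₁τ) = k₂e^(−k₂τ), giving τ_opt = ln(k₂/k₁)/(k₂−k₁).
= ln(0.0536/0.0665)/(0.0536−0.0665) = ln(0.8060)/-0.01290 = -0.2157/-0.01290 = 16.7 s.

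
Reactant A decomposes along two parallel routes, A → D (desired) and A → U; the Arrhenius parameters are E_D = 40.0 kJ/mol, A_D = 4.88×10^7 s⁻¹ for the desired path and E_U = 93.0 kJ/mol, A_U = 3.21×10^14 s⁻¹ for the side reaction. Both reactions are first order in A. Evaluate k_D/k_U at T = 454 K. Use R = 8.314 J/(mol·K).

Since both paths have the same order in A, the concentration cancels and S_{D/U} = k_D/k_U = (A_D/A_U)·exp[(E_U−E_D)/(RT)].
(E_U−E_D)/(RT) = (93.0−40.0)×10³/(8.314×454) = 53000/3775 = 14.04.
k_D/k_U = (4.88×10^7/3.21×10^14)·exp(14.04) = 1.520×10^-7 × 1.253×10^6 = 0.191.

0.191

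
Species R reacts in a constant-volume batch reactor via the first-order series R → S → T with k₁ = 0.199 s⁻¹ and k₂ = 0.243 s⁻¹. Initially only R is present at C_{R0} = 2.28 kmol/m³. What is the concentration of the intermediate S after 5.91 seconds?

Solving the coupled first-order balances gives C_S(t) = [k₁/(k₂−k₁)]·C_{R0}·(e^(−k₁t) − e^(−k₂t)).
e^(−k₁t) = e^(−0.199×5.91) = e^(−1.176) = 0.3085; e^(−k₂t) = e^(−1.436) = 0.2378.
C_S = 0.199×2.28/(0.243−0.199) × (0.3085−0.2378) = 10.31×0.07064 = 0.7284 kmol/m³.

0.728 kmol/m³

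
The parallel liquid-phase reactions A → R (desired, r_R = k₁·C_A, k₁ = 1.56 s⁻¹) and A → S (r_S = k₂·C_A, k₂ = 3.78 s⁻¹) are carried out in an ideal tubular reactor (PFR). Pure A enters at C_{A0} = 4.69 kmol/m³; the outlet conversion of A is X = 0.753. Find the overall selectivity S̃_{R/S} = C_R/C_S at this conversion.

0.413

C_A = C_{A0}(1−X) = 1.158 kmol/m³.
Both paths are first order in A, so the instantaneous fraction to R is constant: dC_R/d(−C_A) = k₁/(k₁+k₂) = 0.2921.
C_R = 0.2921·(C_{A0}−C_A) = 0.2921×3.532 = 1.03 kmol/m³.
C_S = (C_{A0}−C_A)−C_R = 2.500 kmol/m³; S̃_{R/S} = 1.032/2.500 = 0.413.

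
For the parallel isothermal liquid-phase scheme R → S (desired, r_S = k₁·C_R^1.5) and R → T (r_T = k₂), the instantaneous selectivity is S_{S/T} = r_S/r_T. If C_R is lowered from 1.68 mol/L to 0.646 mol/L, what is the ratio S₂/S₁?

0.238

S_{S/T} = (k₁/k₂)·C_R^1.5, so S₂/S₁ = (C_{R,2}/C_{R,1})^1.5.
= (0.646/1.68)^1.5 = (0.3845)^1.5 = 0.238.
Selectivity toward S falls as C_R falls — high-concentration operation is favoured.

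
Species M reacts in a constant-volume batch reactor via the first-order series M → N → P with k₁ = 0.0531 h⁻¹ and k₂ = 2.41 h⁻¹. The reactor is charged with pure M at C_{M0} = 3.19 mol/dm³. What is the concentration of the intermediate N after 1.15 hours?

For first-order series with pure M initially, C_N(t) = k₁C_{M0}/(k₂−k₁)·(e^(−k₁t) − e^(−k₂t)).
e^(−k₁t) = e^(−0.0531×1.15) = e^(−0.06106) = 0.9408; e^(−k₂t) = e^(−2.772) = 0.06257.
C_N = 0.0531×3.19/(2.41−0.0531) × (0.9408−0.06257) = 0.07187×0.8782 = 0.06312 mol/dm³.

0.0631 mol/dm³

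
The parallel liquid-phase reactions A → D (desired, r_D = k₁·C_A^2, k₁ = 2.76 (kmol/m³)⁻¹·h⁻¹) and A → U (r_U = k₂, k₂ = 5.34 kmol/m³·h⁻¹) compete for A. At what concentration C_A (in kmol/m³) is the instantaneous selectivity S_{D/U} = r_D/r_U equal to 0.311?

0.776 kmol/m³

S_{D/U} = (k₁/k₂)·C_A^2 ⇒ C_A = (S·k₂/k₁)^(0.5).
= (0.311×5.34/2.76)^(0.5) = (0.6017)^(0.5) = 0.776 kmol/m³.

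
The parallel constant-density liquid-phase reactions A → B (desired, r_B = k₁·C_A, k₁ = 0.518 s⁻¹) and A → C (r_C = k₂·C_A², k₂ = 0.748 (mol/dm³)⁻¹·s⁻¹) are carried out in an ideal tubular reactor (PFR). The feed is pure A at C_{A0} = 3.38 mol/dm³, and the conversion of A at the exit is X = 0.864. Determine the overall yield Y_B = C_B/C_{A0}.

C_A = C_{A0}(1−X) = 0.4597 mol/dm³.
Along a PFR/batch, dC_B/dC_A = −r_B/(r_B+r_C) = −k₁/(k₁+k₂·C_A).
Integrating from C_{A0} to C_A: C_B = (0.518/0.748)·ln[(0.518+0.748·3.38)/(0.518+0.748·0.460)] = 0.6925·ln(3.046/0.8618) = 0.8744 mol/dm³.
Y_B = C_B/C_{A0} = 0.8744/3.38 = 0.259.

0.259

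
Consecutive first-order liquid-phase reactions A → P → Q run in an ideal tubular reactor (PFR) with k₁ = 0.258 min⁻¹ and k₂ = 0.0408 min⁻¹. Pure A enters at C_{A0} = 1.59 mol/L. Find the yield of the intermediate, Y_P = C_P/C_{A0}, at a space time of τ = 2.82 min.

0.485

Solving the coupled first-order balances gives C_P(τ) = [k₁/(k₂−k₁)]·C_{A0}·(e^(−k₁τ) − e^(−k₂τ)).
e^(−k₁τ) = e^(−0.258×2.82) = e^(−0.7276) = 0.4831; e^(−k₂τ) = e^(−0.1151) = 0.8913.
C_P = 0.258×1.59/(0.0408−0.258) × (0.4831−0.8913) = (-1.889)×(-0.4082) = 0.7710 mol/L.
Y_P = C_P/C_{A0} = 0.7710/1.59 = 0.485.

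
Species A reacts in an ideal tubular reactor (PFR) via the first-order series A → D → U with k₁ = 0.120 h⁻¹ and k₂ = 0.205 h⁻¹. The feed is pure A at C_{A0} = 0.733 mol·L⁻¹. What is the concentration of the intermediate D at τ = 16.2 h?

0.111 mol·L⁻¹

For first-order series with pure A initially, C_D(τ) = k₁C_{A0}/(k₂−k₁)·(e^(−k₁τ) − e^(−k₂τ)).
e^(−k₁τ) = e^(−0.120×16.2) = e^(−1.944) = 0.1431; e^(−k₂τ) = e^(−3.321) = 0.03612.
C_D = 0.120×0.733/(0.205−0.120) × (0.1431−0.03612) = 1.035×0.1070 = 0.1107 mol·L⁻¹.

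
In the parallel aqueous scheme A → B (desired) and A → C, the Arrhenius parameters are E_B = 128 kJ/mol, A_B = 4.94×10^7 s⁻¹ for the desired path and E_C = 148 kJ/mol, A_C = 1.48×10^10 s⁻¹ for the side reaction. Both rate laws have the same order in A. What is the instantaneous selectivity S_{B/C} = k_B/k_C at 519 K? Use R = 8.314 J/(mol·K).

With equal orders, S_{B/C} = k_B/k_C = (A_B/A_C)·exp[(E_C−E_B)/(RT)].
(E_C−E_B)/(RT) = (148−128)×10³/(8.314×519) = 20000/4315 = 4.635.
k_B/k_C = (4.94×10^7/1.48×10^10)·exp(4.635) = 0.003338 × 103.0 = 0.344.

0.344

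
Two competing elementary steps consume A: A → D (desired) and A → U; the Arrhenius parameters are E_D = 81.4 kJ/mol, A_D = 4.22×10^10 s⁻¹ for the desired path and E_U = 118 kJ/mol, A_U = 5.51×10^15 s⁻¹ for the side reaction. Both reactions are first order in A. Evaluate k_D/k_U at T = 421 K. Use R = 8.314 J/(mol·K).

k_D/k_U = (A_D/A_U)·exp[−(E_D−E_U)/(RT)] = (A_D/A_U)·exp[(E_U−E_D)/(RT)].
(E_U−E_D)/(RT) = (118−81.4)×10³/(8.314×421) = 36600/3500 = 10.46.
k_D/k_U = (4.22×10^10/5.51×10^15)·exp(10.46) = 7.659×10^-6 × 34772 = 0.266.
Since E_D < E_U, lowering the temperature improves selectivity toward D.

0.266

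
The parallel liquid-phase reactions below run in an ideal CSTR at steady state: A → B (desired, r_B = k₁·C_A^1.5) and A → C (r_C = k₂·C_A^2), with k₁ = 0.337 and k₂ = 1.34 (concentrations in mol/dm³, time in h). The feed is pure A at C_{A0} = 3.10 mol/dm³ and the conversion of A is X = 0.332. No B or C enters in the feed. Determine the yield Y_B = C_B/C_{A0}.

Exit C_A = C_{A0}(1−X) = 3.10×0.668 = 2.071 mol/dm³.
A CSTR operates uniformly at the exit composition, giving r_B = 1.004 and r_C = 5.746 (each k·C_A^n at C_A = 2.071).
Fraction of consumed A going to B: r_B/(r_B+r_C) = 0.1488.
C_B = 0.1488·C_{A0}·X = 0.1488×3.10×0.332 = 0.153 mol/dm³; Y_B = C_B/C_{A0} = 0.0494.

0.0494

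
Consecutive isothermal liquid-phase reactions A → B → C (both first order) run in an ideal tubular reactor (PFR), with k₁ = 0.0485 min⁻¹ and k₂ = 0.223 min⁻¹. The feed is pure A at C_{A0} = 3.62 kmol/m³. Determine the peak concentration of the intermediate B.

0.515 kmol/m³

At the optimum, C_{B,max}/C_{A0} = (k₁/k₂)^[k₂/(k₂−k₁)].
= (0.0485/0.223)^(0.223/(0.223−0.0485)) = (0.2175)^(1.278) = 0.1423.
C_{B,max} = 0.1423×3.62 = 0.515 kmol/m³.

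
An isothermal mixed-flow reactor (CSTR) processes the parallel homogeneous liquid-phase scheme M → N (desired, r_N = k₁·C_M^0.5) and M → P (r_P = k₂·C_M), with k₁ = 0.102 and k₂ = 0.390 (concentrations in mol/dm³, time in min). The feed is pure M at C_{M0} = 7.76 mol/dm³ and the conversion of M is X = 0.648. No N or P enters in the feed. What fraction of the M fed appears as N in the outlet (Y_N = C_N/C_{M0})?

0.0885

Exit C_M = C_{M0}(1−X) = 7.76×0.352 = 2.732 mol/dm³.
A CSTR operates uniformly at the exit composition, giving r_N = 0.1686 and r_P = 1.065 (each k·C_M^n at C_M = 2.732).
Fraction of consumed M going to N: r_N/(r_N+r_P) = 0.1366.
C_N = 0.1366·C_{M0}·X = 0.1366×7.76×0.648 = 0.687 mol/dm³; Y_N = C_N/C_{M0} = 0.0885.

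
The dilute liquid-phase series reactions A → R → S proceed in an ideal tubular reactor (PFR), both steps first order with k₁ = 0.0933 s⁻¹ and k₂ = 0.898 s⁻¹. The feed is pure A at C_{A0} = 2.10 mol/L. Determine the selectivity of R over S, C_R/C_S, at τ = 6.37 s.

0.165

Solving the coupled first-order balances gives C_R(τ) = [k₁/(k₂−k₁)]·C_{A0}·(e^(−k₁τ) − e^(−k₂τ)).
e^(−k₁τ) = e^(−0.0933×6.37) = e^(−0.5943) = 0.5519; e^(−k₂τ) = e^(−5.720) = 0.003279.
C_R = 0.0933×2.10/(0.898−0.0933) × (0.5519−0.003279) = 0.2435×0.5487 = 0.1336 mol/L.
C_A = C_{A0}e^(−k₁τ) = 1.159 mol/L, so C_S = C_{A0}−C_A−C_R = 0.8073 mol/L; C_R/C_S = 0.165.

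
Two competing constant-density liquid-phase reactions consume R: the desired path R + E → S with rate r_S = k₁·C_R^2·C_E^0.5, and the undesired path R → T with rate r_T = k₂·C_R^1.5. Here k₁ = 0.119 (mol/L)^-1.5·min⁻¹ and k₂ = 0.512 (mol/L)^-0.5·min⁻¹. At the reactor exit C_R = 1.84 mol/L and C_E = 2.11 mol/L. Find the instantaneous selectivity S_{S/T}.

S_{S/T} = r_S/r_T = (k₁·C_R^2·C_E^0.5)/(k₂·C_R^1.5) = (k₁/k₂)·C_R^0.5·C_E^0.5.
= (0.119×1.840^2×2.110^0.5) / (0.512×1.840^1.5) = 0.5852/1.278 = 0.458.

0.458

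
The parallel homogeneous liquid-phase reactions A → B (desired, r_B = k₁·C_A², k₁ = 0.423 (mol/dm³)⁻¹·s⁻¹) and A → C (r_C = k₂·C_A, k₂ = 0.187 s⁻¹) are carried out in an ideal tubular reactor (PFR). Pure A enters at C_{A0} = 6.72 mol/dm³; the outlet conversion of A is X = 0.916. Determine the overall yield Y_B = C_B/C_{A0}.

C_A = C_{A0}(1−X) = 0.5645 mol/dm³.
Along a PFR/batch, dC_C/dC_A = −r_C/(r_B+r_C) = −k₂/(k₂+k₁·C_A).
Integrating from C_{A0} to C_A: C_C = (0.187/0.423)·ln[(0.187+0.423·6.72)/(0.187+0.423·0.564)] = 0.4421·ln(3.030/0.4258) = 0.8675 mol/dm³.
Then C_B = (C_{A0}−C_A) − C_C = 6.156 − 0.8675 = 5.288 mol/dm³.
Y_B = C_B/C_{A0} = 5.288/6.72 = 0.787.

0.787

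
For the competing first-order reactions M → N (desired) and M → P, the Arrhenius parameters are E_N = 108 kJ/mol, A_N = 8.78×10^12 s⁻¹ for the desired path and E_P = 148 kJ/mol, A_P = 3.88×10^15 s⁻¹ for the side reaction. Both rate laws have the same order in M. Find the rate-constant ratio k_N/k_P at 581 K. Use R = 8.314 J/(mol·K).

8.93

k_N/k_P = (A_N/A_P)·exp[−(E_N−E_P)/(RT)] = (A_N/A_P)·exp[(E_P−E_N)/(RT)].
(E_P−E_N)/(RT) = (148−108)×10³/(8.314×581) = 40000/4830 = 8.281.
k_N/k_P = (8.78×10^12/3.88×10^15)·exp(8.281) = 0.002263 × 3947 = 8.93.
Since E_N < E_P, lowering the temperature improves selectivity toward N.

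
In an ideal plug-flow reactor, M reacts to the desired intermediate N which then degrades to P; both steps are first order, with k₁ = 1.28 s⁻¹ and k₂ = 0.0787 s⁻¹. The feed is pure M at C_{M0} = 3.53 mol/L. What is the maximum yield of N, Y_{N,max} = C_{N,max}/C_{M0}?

0.833

For a first-order series the maximum intermediate yield is C_{N,max}/C_{M0} = (k₁/k₂)^[k₂/(k₂−k₁)].
= (1.28/0.0787)^(0.0787/(0.0787−1.28)) = (16.26)^(-0.06551) = 0.8330.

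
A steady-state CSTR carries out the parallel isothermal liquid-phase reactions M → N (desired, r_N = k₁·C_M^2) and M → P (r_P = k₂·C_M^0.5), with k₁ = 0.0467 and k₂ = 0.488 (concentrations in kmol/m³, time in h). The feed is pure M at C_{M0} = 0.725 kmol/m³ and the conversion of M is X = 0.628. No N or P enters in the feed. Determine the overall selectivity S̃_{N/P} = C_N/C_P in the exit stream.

0.0134

Exit C_M = C_{M0}(1−X) = 0.725×0.372 = 0.2697 kmol/m³.
Rates in a CSTR are evaluated at the outlet concentration: r_N = 0.0467×0.2697^2 = 0.003397, r_P = 0.488×0.2697^0.5 = 0.2534.
Overall selectivity = C_N/C_P = r_Nτ/(r_Pτ) = r_N/r_P = 0.0134.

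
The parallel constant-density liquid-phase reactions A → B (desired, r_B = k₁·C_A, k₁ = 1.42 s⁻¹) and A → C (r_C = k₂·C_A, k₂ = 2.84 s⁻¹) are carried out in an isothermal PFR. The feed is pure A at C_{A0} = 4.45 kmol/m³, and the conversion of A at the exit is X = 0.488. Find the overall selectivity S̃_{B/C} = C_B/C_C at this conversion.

0.500

C_A = C_{A0}(1−X) = 2.278 kmol/m³.
Both paths are first order in A, so the instantaneous fraction to B is constant: dC_B/d(−C_A) = k₁/(k₁+k₂) = 0.3333.
C_B = 0.3333·(C_{A0}−C_A) = 0.3333×2.172 = 0.724 kmol/m³.
C_C = (C_{A0}−C_A)−C_B = 1.448 kmol/m³; S̃_{B/C} = 0.7239/1.448 = 0.500.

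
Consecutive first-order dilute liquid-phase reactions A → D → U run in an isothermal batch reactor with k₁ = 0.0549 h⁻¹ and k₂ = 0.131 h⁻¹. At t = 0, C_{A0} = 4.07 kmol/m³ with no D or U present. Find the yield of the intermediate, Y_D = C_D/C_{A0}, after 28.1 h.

Solving the coupled first-order balances gives C_D(t) = [k₁/(k₂−k₁)]·C_{A0}·(e^(−k₁t) − e^(−k₂t)).
e^(−k₁t) = e^(−0.0549×28.1) = e^(−1.543) = 0.2138; e^(−k₂t) = e^(−3.681) = 0.02520.
C_D = 0.0549×4.07/(0.131−0.0549) × (0.2138−0.02520) = 2.936×0.1886 = 0.5538 kmol/m³.
Y_D = C_D/C_{A0} = 0.5538/4.07 = 0.136.

0.136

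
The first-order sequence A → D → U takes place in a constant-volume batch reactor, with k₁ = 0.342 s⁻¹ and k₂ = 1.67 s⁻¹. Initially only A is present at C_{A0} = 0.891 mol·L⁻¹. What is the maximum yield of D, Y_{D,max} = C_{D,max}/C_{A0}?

At the optimum, C_{D,max}/C_{A0} = (k₁/k₂)^[k₂/(k₂−k₁)].
= (0.342/1.67)^(1.67/(1.67−0.342)) = (0.2048)^(1.258) = 0.1361.

0.136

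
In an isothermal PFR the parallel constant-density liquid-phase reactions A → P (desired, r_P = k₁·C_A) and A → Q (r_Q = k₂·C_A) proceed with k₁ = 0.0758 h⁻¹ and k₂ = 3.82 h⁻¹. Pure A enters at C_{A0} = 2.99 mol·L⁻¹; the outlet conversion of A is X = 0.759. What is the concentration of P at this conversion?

C_A = C_{A0}(1−X) = 0.7206 mol·L⁻¹.
Both paths are first order in A, so the instantaneous fraction to P is constant: dC_P/d(−C_A) = k₁/(k₁+k₂) = 0.01946.
C_P = 0.01946·(C_{A0}−C_A) = 0.01946×2.269 = 0.0442 mol·L⁻¹.

0.0442 mol·L⁻¹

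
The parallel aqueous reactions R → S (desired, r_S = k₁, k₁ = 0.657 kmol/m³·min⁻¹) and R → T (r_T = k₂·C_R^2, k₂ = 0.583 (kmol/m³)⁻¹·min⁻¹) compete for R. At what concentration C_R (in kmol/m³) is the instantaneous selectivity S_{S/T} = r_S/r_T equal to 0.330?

1.85 kmol/m³

S_{S/T} = (k₁/k₂)·C_R^-2 ⇒ C_R = (S·k₂/k₁)^(-0.5).
= (0.330×0.583/0.657)^(-0.5) = (0.2928)^(-0.5) = 1.85 kmol/m³.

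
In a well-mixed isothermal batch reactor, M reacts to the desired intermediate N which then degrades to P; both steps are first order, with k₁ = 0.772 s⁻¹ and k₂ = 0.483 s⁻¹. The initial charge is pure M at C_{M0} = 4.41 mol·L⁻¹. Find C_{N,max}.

At the optimum, C_{N,max}/C_{M0} = (k₁/k₂)^[k₂/(k₂−k₁)].
= (0.772/0.483)^(0.483/(0.483−0.772)) = (1.598)^(-1.671) = 0.4567.
C_{N,max} = 0.4567×4.41 = 2.01 mol·L⁻¹.

2.01 mol·L⁻¹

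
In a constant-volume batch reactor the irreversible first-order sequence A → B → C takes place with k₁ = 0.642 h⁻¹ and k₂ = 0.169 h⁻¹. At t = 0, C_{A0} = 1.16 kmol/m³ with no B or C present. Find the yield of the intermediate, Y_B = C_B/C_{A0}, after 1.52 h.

0.538

Solving the coupled first-order balances gives C_B(t) = [k₁/(k₂−k₁)]·C_{A0}·(e^(−k₁t) − e^(−k₂t)).
e^(−k₁t) = e^(−0.642×1.52) = e^(−0.9758) = 0.3769; e^(−k₂t) = e^(−0.2569) = 0.7735.
C_B = 0.642×1.16/(0.169−0.642) × (0.3769−0.7735) = (-1.574)×(-0.3966) = 0.6244 kmol/m³.
Y_B = C_B/C_{A0} = 0.6244/1.16 = 0.538.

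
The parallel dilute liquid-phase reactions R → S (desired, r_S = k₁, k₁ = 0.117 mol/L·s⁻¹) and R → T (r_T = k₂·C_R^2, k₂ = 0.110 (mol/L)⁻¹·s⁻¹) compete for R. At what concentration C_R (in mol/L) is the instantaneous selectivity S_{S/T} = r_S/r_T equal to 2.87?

0.609 mol/L

S_{S/T} = (k₁/k₂)·C_R^-2 ⇒ C_R = (S·k₂/k₁)^(-0.5).
= (2.87×0.110/0.117)^(-0.5) = (2.698)^(-0.5) = 0.609 mol/L.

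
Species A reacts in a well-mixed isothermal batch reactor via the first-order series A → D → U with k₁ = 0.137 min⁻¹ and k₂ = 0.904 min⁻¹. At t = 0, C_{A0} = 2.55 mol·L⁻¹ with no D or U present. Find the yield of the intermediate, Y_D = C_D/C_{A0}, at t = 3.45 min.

The intermediate concentration in a first-order A→B→C sequence is C_D = k₁C_{A0}(e^(−k₁t) − e^(−k₂t))/(k₂−k₁).
e^(−k₁t) = e^(−0.137×3.45) = e^(−0.4727) = 0.6233; e^(−k₂t) = e^(−3.119) = 0.04421.
C_D = 0.137×2.55/(0.904−0.137) × (0.6233−0.04421) = 0.4555×0.5791 = 0.2638 mol·L⁻¹.
Y_D = C_D/C_{A0} = 0.2638/2.55 = 0.103.

0.103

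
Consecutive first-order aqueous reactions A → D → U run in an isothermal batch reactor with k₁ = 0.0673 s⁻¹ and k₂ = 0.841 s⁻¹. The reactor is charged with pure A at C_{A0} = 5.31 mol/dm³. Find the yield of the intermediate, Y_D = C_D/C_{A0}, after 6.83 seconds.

Solving the coupled first-order balances gives C_D(t) = [k₁/(k₂−k₁)]·C_{A0}·(e^(−k₁t) − e^(−k₂t)).
e^(−k₁t) = e^(−0.0673×6.83) = e^(−0.4597) = 0.6315; e^(−k₂t) = e^(−5.744) = 0.003202.
C_D = 0.0673×5.31/(0.841−0.0673) × (0.6315−0.003202) = 0.4619×0.6283 = 0.2902 mol/dm³.
Y_D = C_D/C_{A0} = 0.2902/5.31 = 0.0547.

0.0547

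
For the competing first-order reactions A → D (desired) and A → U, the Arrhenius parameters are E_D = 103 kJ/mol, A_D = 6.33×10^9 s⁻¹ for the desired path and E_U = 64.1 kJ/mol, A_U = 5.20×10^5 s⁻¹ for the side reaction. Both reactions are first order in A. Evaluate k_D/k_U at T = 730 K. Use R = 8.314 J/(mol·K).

Since both paths have the same order in A, the concentration cancels and S_{D/U} = k_D/k_U = (A_D/A_U)·exp[(E_U−E_D)/(RT)].
(E_U−E_D)/(RT) = (64.1−103)×10³/(8.314×730) = -38900/6069 = -6.409.
k_D/k_U = (6.33×10^9/5.20×10^5)·exp(-6.409) = 12173 × 0.001646 = 20.0.
Since E_D > E_U, raising the temperature improves selectivity toward D.

20.0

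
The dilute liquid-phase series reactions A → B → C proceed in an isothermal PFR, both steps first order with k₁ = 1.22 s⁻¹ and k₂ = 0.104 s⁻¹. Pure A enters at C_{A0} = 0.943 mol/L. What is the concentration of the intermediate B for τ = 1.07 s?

The intermediate concentration in a first-order A→B→C sequence is C_B = k₁C_{A0}(e^(−k₁τ) − e^(−k₂τ))/(k₂−k₁).
e^(−k₁τ) = e^(−1.22×1.07) = e^(−1.305) = 0.2711; e^(−k₂τ) = e^(−0.1113) = 0.8947.
C_B = 1.22×0.943/(0.104−1.22) × (0.2711−0.8947) = (-1.031)×(-0.6236) = 0.6429 mol/L.

0.643 mol/L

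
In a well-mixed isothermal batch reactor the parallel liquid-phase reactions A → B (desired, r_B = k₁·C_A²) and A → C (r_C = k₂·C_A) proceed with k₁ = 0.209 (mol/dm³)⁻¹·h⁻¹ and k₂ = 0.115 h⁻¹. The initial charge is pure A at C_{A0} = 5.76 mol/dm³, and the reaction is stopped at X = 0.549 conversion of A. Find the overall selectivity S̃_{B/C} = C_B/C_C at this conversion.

7.26

C_A = C_{A0}(1−X) = 2.598 mol/dm³.
Along a PFR/batch, dC_C/dC_A = −r_C/(r_B+r_C) = −k₂/(k₂+k₁·C_A).
Integrating from C_{A0} to C_A: C_C = (0.115/0.209)·ln[(0.115+0.209·5.76)/(0.115+0.209·2.60)] = 0.5502·ln(1.319/0.6579) = 0.3826 mol/dm³.
Then C_B = (C_{A0}−C_A) − C_C = 3.162 − 0.3826 = 2.780 mol/dm³.
S̃_{B/C} = C_B/C_C = 2.780/0.3826 = 7.26.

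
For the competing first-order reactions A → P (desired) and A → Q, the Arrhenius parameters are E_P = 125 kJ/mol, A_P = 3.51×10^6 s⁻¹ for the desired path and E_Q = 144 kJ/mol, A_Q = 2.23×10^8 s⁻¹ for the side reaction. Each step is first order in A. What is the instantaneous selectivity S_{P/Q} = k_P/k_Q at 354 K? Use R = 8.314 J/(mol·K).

10.0

Since both paths have the same order in A, the concentration cancels and S_{P/Q} = k_P/k_Q = (A_P/A_Q)·exp[(E_Q−E_P)/(RT)].
(E_Q−E_P)/(RT) = (144−125)×10³/(8.314×354) = 19000/2943 = 6.456.
k_P/k_Q = (3.51×10^6/2.23×10^8)·exp(6.456) = 0.01574 × 636.3 = 10.0.
Since E_P < E_Q, lowering the temperature improves selectivity toward P.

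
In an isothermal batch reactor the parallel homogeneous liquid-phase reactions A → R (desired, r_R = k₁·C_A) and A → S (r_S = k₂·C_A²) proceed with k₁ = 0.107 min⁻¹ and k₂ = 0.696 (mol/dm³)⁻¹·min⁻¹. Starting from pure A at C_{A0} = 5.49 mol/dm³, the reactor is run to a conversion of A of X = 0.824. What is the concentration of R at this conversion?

C_A = C_{A0}(1−X) = 0.9662 mol/dm³.
Along a PFR/batch, dC_R/dC_A = −r_R/(r_R+r_S) = −k₁/(k₁+k₂·C_A).
Integrating from C_{A0} to C_A: C_R = (0.107/0.696)·ln[(0.107+0.696·5.49)/(0.107+0.696·0.966)] = 0.1537·ln(3.928/0.7795) = 0.2486 mol/dm³.

0.249 mol/dm³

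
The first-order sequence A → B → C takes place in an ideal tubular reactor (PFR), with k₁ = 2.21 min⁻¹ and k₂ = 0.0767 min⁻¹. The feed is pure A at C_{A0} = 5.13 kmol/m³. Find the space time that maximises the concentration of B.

1.58 min

Setting dC_B/dτ = 0 gives τ_opt = ln(k₂/k₁)/(k₂−k₁).
= ln(0.0767/2.21)/(0.0767−2.21) = ln(0.03471)/-2.133 = -3.361/-2.133 = 1.58 min.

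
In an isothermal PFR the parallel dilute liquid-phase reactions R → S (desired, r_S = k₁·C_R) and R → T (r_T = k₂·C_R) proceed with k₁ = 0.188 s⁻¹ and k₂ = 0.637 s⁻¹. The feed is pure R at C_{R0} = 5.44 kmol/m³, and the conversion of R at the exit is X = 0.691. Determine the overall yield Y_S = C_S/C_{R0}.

C_R = C_{R0}(1−X) = 1.681 kmol/m³.
Both paths are first order in R, so the instantaneous fraction to S is constant: dC_S/d(−C_R) = k₁/(k₁+k₂) = 0.2279.
C_S = 0.2279·(C_{R0}−C_R) = 0.2279×3.759 = 0.857 kmol/m³.
Y_S = C_S/C_{R0} = 0.8566/5.44 = 0.157.

0.157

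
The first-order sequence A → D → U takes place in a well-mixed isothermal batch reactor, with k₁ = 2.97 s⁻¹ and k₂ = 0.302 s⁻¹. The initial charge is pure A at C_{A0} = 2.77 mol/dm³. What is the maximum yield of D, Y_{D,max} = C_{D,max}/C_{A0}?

At the optimum, C_{D,max}/C_{A0} = (k₁/k₂)^[k₂/(k₂−k₁)].
= (2.97/0.302)^(0.302/(0.302−2.97)) = (9.834)^(-0.1132) = 0.7720.

0.772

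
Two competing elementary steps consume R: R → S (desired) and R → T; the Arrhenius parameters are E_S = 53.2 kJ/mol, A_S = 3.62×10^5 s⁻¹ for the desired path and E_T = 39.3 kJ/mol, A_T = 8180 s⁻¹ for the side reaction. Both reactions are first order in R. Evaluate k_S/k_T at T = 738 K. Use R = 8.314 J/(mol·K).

4.59

With equal orders, S_{S/T} = k_S/k_T = (A_S/A_T)·exp[(E_T−E_S)/(RT)].
(E_T−E_S)/(RT) = (39.3−53.2)×10³/(8.314×738) = -13900/6136 = -2.265.
k_S/k_T = (3.62×10^5/8180)·exp(-2.265) = 44.25 × 0.1038 = 4.59.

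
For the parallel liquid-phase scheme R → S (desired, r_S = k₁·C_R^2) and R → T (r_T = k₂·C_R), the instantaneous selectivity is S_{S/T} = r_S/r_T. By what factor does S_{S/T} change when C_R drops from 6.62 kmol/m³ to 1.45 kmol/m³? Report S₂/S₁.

S_{S/T} = (k₁/k₂)·C_R, so S₂/S₁ = (C_{R,2}/C_{R,1}).
= 1.45/6.62 = 0.219.
Selectivity toward S falls as C_R falls — high-concentration operation is favoured.

0.219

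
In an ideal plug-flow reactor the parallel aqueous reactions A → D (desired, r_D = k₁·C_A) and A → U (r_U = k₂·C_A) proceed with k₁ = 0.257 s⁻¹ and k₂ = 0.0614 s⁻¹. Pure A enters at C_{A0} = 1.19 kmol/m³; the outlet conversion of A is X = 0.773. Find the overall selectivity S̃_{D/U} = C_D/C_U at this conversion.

4.19

C_A = C_{A0}(1−X) = 0.2701 kmol/m³.
Both paths are first order in A, so the instantaneous fraction to D is constant: dC_D/d(−C_A) = k₁/(k₁+k₂) = 0.8072.
C_D = 0.8072·(C_{A0}−C_A) = 0.8072×0.9199 = 0.742 kmol/m³.
C_U = (C_{A0}−C_A)−C_D = 0.1774 kmol/m³; S̃_{D/U} = 0.7425/0.1774 = 4.19.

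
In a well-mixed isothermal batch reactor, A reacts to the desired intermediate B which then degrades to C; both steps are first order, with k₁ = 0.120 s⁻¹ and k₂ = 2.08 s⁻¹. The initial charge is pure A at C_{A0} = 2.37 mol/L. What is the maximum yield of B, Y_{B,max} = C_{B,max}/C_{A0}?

0.0484

At the optimum, C_{B,max}/C_{A0} = (k₁/k₂)^[k₂/(k₂−k₁)].
= (0.120/2.08)^(2.08/(2.08−0.120)) = (0.05769)^(1.061) = 0.04845.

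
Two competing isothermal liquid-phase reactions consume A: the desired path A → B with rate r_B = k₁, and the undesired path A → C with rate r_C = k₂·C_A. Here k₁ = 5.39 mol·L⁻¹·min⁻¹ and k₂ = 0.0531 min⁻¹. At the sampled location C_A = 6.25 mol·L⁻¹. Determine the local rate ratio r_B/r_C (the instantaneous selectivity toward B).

S_{B/C} = r_B/r_C = (k₁)/(k₂·C_A) = (k₁/k₂)·C_A⁻¹.
= (5.39) / (0.0531×6.250) = 5.390/0.3319 = 16.2.

16.2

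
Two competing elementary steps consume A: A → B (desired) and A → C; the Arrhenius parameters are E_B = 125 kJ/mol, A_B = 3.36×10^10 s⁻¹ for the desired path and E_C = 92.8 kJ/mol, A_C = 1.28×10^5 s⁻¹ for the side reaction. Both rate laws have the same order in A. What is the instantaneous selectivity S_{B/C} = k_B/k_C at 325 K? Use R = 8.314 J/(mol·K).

k_B/k_C = (A_B/A_C)·exp[−(E_B−E_C)/(RT)] = (A_B/A_C)·exp[(E_C−E_B)/(RT)].
(E_C−E_B)/(RT) = (92.8−125)×10³/(8.314×325) = -32200/2702 = -11.92.
k_B/k_C = (3.36×10^10/1.28×10^5)·exp(-11.92) = 2.625×10^5 × 6.677×10^-6 = 1.75.

1.75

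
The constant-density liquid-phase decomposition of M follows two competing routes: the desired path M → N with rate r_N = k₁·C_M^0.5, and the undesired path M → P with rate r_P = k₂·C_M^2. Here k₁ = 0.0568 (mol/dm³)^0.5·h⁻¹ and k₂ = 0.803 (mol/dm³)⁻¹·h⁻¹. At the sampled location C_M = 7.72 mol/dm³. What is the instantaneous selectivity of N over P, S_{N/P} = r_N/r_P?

S_{N/P} = r_N/r_P = (k₁·C_M^0.5)/(k₂·C_M^2) = (k₁/k₂)·C_M^-1.5.
= (0.0568×7.720^0.5) / (0.803×7.720^2) = 0.1578/47.86 = 0.00330.
The undesired path is higher order in M, so low C_M (CSTR or dilute feed) favours N.

0.00330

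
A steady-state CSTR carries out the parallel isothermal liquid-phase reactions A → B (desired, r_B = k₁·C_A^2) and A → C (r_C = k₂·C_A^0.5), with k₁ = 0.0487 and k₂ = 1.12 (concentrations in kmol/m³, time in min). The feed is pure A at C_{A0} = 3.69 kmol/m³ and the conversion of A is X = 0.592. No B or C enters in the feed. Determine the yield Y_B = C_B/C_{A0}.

0.0440

Exit C_A = C_{A0}(1−X) = 3.69×0.408 = 1.506 kmol/m³.
A CSTR operates uniformly at the exit composition, giving r_B = 0.1104 and r_C = 1.374 (each k·C_A^n at C_A = 1.506).
Fraction of consumed A going to B: r_B/(r_B+r_C) = 0.07435.
C_B = 0.07435·C_{A0}·X = 0.07435×3.69×0.592 = 0.162 kmol/m³; Y_B = C_B/C_{A0} = 0.0440.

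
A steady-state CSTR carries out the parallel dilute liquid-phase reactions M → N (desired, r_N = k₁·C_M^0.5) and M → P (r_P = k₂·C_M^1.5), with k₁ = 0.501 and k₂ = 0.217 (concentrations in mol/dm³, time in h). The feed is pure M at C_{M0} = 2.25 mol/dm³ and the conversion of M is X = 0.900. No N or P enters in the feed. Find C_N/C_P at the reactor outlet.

10.3

Exit C_M = C_{M0}(1−X) = 2.25×0.100 = 0.2250 mol/dm³.
Rates in a CSTR are evaluated at the outlet concentration: r_N = 0.501×0.2250^0.5 = 0.2376, r_P = 0.217×0.2250^1.5 = 0.02316.
Overall selectivity = C_N/C_P = r_Nτ/(r_Pτ) = r_N/r_P = 10.3.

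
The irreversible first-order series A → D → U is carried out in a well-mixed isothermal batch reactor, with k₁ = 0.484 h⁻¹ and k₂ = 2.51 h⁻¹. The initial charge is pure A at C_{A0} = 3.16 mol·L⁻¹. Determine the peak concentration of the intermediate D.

For a first-order series the maximum intermediate yield is C_{D,max}/C_{A0} = (k₁/k₂)^[k₂/(k₂−k₁)].
= (0.484/2.51)^(2.51/(2.51−0.484)) = (0.1928)^(1.239) = 0.1301.
C_{D,max} = 0.1301×3.16 = 0.411 mol·L⁻¹.

0.411 mol·L⁻¹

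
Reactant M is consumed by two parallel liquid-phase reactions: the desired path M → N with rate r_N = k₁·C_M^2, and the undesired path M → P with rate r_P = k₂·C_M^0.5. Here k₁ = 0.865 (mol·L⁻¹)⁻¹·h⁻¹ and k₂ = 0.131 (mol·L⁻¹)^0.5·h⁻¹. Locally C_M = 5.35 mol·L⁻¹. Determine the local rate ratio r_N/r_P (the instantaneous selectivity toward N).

S_{N/P} = r_N/r_P = (k₁·C_M^2)/(k₂·C_M^0.5) = (k₁/k₂)·C_M^1.5.
= (0.865×5.350^2) / (0.131×5.350^0.5) = 24.76/0.3030 = 81.7.
Since the desired path is higher order in M, keeping C_M high (PFR or concentrated feed) favours N.

81.7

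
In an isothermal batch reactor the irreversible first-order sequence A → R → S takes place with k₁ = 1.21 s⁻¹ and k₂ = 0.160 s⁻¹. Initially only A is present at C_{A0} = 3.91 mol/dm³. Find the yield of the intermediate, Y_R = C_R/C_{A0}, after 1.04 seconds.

0.648

The intermediate concentration in a first-order A→B→C sequence is C_R = k₁C_{A0}(e^(−k₁t) − e^(−k₂t))/(k₂−k₁).
e^(−k₁t) = e^(−1.21×1.04) = e^(−1.258) = 0.2841; e^(−k₂t) = e^(−0.1664) = 0.8467.
C_R = 1.21×3.91/(0.160−1.21) × (0.2841−0.8467) = (-4.506)×(-0.5626) = 2.535 mol/dm³.
Y_R = C_R/C_{A0} = 2.535/3.91 = 0.648.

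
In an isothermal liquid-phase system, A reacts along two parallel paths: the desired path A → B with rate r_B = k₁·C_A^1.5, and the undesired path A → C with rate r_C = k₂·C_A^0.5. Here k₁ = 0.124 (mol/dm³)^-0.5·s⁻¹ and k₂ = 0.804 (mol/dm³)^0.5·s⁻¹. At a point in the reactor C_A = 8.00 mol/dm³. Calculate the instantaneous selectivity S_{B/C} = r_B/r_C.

S_{B/C} = r_B/r_C = (k₁·C_A^1.5)/(k₂·C_A^0.5) = (k₁/k₂)·C_A.
= (0.124×8.000^1.5) / (0.804×8.000^0.5) = 2.806/2.274 = 1.23.

1.23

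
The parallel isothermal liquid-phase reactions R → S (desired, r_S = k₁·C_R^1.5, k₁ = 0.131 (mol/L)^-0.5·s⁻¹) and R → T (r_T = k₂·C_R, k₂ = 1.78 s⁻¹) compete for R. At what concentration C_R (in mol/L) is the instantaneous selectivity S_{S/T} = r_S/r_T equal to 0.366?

S_{S/T} = (k₁/k₂)·C_R^0.5 ⇒ C_R = (S·k₂/k₁)^(2).
= (0.366×1.78/0.131)^(2) = (4.973)^(2) = 24.7 mol/L.

24.7 mol/L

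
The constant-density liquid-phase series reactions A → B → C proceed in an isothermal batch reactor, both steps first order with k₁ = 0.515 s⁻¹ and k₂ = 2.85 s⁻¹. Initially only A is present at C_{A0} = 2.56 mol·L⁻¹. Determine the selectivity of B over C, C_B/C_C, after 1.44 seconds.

0.240

The intermediate concentration in a first-order A→B→C sequence is C_B = k₁C_{A0}(e^(−k₁t) − e^(−k₂t))/(k₂−k₁).
e^(−k₁t) = e^(−0.515×1.44) = e^(−0.7416) = 0.4764; e^(−k₂t) = e^(−4.104) = 0.01651.
C_B = 0.515×2.56/(2.85−0.515) × (0.4764−0.01651) = 0.5646×0.4598 = 0.2596 mol·L⁻¹.
C_A = C_{A0}e^(−k₁t) = 1.219 mol·L⁻¹, so C_C = C_{A0}−C_A−C_B = 1.081 mol·L⁻¹; C_B/C_C = 0.240.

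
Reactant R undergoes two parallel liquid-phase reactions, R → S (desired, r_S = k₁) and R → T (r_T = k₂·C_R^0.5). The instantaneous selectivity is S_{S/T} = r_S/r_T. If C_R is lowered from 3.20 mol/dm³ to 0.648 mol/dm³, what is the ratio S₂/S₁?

S_{S/T} = (k₁/k₂)·C_R^-0.5, so S₂/S₁ = (C_{R,2}/C_{R,1})^-0.5.
= (0.648/3.20)^(-0.5) = (0.2025)^(-0.5) = 2.22.

2.22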